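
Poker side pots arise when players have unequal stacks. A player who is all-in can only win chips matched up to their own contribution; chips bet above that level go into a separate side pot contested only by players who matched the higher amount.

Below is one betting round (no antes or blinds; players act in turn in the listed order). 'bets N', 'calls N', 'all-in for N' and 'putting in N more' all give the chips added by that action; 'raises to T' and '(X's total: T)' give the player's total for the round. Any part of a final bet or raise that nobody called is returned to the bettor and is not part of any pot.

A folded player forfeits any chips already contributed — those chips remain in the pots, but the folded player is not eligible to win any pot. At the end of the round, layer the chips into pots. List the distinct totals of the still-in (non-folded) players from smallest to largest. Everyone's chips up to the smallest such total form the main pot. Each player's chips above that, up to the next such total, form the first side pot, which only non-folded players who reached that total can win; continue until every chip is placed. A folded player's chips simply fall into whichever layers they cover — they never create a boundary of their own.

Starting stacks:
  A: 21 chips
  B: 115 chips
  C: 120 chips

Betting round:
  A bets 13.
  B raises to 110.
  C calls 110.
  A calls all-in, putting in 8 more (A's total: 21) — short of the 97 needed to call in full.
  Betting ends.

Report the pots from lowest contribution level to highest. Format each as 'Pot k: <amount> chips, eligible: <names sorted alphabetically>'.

Pot 1: 63 chips, eligible: A, B, C
Pot 2: 178 chips, eligible: B, C

Derivation:
Contributions: A=21, B=110, C=110
Pot levels (distinct totals of non-folded players): 21, 110
Layer 1-21: 21 each from A, B, C = 21*3 = 63 chips; eligible A, B, C
Layer 22-110: 89 each from B, C = 89*2 = 178 chips; eligible B, C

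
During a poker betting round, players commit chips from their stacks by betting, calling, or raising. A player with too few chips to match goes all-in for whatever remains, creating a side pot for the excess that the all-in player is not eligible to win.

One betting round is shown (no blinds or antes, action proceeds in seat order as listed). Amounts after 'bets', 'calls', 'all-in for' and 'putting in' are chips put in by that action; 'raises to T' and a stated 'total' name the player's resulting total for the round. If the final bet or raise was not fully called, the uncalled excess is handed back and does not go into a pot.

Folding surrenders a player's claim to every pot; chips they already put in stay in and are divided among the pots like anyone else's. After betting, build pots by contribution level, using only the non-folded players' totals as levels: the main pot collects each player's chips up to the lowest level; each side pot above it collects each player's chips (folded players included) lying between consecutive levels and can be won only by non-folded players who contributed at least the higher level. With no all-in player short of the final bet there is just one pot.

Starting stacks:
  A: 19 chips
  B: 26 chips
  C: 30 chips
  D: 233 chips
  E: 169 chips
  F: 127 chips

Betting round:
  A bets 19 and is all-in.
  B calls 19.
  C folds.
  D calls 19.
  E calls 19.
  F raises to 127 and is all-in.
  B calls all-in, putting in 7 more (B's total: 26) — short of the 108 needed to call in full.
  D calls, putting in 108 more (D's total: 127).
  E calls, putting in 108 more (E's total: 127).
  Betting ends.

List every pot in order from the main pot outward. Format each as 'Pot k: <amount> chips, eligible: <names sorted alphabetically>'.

Contributions: A=19, B=26, D=127, E=127, F=127
Folded: C
Pot levels (distinct totals of non-folded players): 19, 26, 127
Layer 1-19: 19 each from A, B, D, E, F = 19*5 = 95 chips; eligible A, B, D, E, F
Layer 20-26: 7 each from B, D, E, F = 7*4 = 28 chips; eligible B, D, E, F
Layer 27-127: 101 each from D, E, F = 101*3 = 303 chips; eligible D, E, F

Pot 1: 95 chips, eligible: A, B, D, E, F
Pot 2: 28 chips, eligible: B, D, E, F
Pot 3: 303 chips, eligible: D, E, F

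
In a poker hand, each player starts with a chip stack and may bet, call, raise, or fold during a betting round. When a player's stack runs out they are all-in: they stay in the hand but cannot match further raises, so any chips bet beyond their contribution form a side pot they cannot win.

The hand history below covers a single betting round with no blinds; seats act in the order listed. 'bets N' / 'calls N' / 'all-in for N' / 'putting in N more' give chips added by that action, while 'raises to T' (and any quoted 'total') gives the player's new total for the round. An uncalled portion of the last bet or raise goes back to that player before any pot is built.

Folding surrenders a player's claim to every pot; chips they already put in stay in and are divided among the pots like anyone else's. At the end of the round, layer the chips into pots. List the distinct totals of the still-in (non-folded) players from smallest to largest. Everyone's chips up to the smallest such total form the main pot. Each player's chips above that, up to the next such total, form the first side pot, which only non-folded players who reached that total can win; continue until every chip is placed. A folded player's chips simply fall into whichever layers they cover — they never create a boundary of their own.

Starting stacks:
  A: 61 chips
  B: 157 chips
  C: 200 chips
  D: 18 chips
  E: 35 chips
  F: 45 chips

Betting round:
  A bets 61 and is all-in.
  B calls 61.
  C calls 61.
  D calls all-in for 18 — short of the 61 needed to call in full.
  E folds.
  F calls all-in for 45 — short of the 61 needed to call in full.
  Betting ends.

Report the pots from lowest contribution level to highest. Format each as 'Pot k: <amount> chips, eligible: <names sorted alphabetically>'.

Contributions: A=61, B=61, C=61, D=18, F=45
Folded: E
Pot levels (distinct totals of non-folded players): 18, 45, 61
Layer 1-18: 18 each from A, B, C, D, F = 18*5 = 90 chips; eligible A, B, C, D, F
Layer 19-45: 27 each from A, B, C, F = 27*4 = 108 chips; eligible A, B, C, F
Layer 46-61: 16 each from A, B, C = 16*3 = 48 chips; eligible A, B, C

Pot 1: 90 chips, eligible: A, B, C, D, F
Pot 2: 108 chips, eligible: A, B, C, F
Pot 3: 48 chips, eligible: A, B, C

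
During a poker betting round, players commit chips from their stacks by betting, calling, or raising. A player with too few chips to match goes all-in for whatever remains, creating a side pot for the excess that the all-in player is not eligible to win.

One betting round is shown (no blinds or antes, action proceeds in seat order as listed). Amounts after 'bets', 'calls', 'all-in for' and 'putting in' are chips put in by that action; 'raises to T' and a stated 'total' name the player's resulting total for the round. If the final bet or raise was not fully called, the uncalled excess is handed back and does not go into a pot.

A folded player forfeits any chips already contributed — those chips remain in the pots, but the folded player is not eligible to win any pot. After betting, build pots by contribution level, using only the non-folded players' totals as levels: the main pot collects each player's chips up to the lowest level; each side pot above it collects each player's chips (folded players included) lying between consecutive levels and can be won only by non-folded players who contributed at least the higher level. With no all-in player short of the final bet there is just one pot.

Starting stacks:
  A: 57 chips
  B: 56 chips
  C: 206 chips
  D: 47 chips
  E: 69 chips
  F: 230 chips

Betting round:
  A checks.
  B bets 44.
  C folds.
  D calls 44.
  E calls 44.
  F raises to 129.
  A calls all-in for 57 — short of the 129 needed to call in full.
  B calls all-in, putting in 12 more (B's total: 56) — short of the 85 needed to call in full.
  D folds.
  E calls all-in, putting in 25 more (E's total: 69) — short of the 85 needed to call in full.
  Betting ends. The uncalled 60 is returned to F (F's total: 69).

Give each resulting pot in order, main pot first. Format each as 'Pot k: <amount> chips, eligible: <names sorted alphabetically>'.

Contributions (after 60 returned to F): A=57, B=56, D=44, E=69, F=69
Folded: C, D
Pot levels (distinct totals of non-folded players): 56, 57, 69
Layer 1-56: A 56 + B 56 + D 44 + E 56 + F 56 = 268 chips; eligible A, B, E, F
Layer 57-57: 1 each from A, E, F = 1*3 = 3 chips; eligible A, E, F
Layer 58-69: 12 each from E, F = 12*2 = 24 chips; eligible E, F

Pot 1: 268 chips, eligible: A, B, E, F
Pot 2: 3 chips, eligible: A, E, F
Pot 3: 24 chips, eligible: E, F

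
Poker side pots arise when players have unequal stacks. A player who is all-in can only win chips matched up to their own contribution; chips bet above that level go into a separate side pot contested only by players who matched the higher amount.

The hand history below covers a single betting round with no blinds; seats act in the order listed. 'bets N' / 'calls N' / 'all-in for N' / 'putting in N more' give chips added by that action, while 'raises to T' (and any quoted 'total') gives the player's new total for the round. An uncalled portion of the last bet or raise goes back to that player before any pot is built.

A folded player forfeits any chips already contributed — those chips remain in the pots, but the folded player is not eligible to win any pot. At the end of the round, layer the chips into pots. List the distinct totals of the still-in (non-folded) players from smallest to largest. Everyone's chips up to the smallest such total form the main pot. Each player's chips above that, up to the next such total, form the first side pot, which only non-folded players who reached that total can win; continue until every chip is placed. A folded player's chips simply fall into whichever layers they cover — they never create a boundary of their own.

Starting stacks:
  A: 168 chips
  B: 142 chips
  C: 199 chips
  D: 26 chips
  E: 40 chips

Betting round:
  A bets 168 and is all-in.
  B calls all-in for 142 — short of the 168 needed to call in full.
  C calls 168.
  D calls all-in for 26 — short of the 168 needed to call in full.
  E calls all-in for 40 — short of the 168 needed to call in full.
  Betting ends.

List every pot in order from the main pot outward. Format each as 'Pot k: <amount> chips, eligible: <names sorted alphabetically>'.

Contributions: A=168, B=142, C=168, D=26, E=40
Pot levels (distinct totals of non-folded players): 26, 40, 142, 168
Layer 1-26: 26 each from A, B, C, D, E = 26*5 = 130 chips; eligible A, B, C, D, E
Layer 27-40: 14 each from A, B, C, E = 14*4 = 56 chips; eligible A, B, C, E
Layer 41-142: 102 each from A, B, C = 102*3 = 306 chips; eligible A, B, C
Layer 143-168: 26 each from A, C = 26*2 = 52 chips; eligible A, C

Pot 1: 130 chips, eligible: A, B, C, D, E
Pot 2: 56 chips, eligible: A, B, C, E
Pot 3: 306 chips, eligible: A, B, C
Pot 4: 52 chips, eligible: A, C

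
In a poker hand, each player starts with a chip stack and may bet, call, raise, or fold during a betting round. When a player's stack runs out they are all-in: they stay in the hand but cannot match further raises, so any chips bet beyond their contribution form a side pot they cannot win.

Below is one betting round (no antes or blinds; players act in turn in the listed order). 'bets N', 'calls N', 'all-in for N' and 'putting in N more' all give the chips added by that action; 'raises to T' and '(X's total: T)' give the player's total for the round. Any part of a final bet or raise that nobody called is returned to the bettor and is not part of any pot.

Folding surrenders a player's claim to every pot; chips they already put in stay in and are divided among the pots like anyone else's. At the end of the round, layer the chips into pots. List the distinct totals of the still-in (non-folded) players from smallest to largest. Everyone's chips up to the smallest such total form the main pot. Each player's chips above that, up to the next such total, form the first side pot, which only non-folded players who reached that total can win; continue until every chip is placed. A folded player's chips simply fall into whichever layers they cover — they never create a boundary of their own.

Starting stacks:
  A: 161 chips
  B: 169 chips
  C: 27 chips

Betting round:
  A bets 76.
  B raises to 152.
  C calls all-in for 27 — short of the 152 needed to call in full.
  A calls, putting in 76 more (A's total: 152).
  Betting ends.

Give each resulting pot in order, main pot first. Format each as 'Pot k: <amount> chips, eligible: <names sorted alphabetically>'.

Pot 1: 81 chips, eligible: A, B, C
Pot 2: 250 chips, eligible: A, B

Derivation:
Contributions: A=152, B=152, C=27
Pot levels (distinct totals of non-folded players): 27, 152
Layer 1-27: 27 each from A, B, C = 27*3 = 81 chips; eligible A, B, C
Layer 28-152: 125 each from A, B = 125*2 = 250 chips; eligible A, B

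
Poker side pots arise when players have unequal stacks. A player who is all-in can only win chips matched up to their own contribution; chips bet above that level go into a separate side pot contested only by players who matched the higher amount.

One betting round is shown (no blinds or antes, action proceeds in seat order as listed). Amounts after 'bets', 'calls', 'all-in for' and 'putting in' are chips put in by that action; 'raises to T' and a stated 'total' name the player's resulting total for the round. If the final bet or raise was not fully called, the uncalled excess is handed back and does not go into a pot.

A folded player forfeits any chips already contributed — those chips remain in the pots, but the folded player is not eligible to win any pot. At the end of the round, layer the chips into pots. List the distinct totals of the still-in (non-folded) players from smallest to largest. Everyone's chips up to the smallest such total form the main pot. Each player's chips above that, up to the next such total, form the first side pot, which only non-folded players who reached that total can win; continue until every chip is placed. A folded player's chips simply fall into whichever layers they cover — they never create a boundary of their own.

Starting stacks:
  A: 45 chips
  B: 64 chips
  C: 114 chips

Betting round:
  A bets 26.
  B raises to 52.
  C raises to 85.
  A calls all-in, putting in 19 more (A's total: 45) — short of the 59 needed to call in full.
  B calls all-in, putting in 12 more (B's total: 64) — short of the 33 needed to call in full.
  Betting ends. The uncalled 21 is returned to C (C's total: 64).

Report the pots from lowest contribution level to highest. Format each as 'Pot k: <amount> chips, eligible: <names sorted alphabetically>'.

Pot 1: 135 chips, eligible: A, B, C
Pot 2: 38 chips, eligible: B, C

Derivation:
Contributions (after 21 returned to C): A=45, B=64, C=64
Pot levels (distinct totals of non-folded players): 45, 64
Layer 1-45: 45 each from A, B, C = 45*3 = 135 chips; eligible A, B, C
Layer 46-64: 19 each from B, C = 19*2 = 38 chips; eligible B, C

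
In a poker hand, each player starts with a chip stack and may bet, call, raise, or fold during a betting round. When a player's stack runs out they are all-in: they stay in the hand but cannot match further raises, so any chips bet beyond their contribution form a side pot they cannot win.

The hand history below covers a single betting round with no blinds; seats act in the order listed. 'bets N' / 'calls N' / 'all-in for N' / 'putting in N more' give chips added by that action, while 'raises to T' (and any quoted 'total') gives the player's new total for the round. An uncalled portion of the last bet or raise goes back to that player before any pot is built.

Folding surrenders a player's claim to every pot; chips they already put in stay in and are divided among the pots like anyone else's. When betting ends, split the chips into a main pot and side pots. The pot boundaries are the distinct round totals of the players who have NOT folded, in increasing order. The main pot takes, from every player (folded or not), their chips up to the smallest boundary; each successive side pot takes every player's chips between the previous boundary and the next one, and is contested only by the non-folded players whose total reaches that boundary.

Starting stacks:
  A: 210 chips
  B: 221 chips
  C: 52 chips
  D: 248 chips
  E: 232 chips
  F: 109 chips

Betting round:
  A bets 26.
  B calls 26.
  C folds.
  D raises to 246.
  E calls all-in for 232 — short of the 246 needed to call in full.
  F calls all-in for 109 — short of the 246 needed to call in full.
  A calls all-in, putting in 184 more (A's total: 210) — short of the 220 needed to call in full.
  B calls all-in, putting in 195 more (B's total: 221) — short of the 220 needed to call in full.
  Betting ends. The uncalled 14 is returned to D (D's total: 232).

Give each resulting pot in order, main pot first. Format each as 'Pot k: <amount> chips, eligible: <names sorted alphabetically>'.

Pot 1: 545 chips, eligible: A, B, D, E, F
Pot 2: 404 chips, eligible: A, B, D, E
Pot 3: 33 chips, eligible: B, D, E
Pot 4: 22 chips, eligible: D, E

Derivation:
Contributions (after 14 returned to D): A=210, B=221, D=232, E=232, F=109
Folded: C
Pot levels (distinct totals of non-folded players): 109, 210, 221, 232
Layer 1-109: 109 each from A, B, D, E, F = 109*5 = 545 chips; eligible A, B, D, E, F
Layer 110-210: 101 each from A, B, D, E = 101*4 = 404 chips; eligible A, B, D, E
Layer 211-221: 11 each from B, D, E = 11*3 = 33 chips; eligible B, D, E
Layer 222-232: 11 each from D, E = 11*2 = 22 chips; eligible D, E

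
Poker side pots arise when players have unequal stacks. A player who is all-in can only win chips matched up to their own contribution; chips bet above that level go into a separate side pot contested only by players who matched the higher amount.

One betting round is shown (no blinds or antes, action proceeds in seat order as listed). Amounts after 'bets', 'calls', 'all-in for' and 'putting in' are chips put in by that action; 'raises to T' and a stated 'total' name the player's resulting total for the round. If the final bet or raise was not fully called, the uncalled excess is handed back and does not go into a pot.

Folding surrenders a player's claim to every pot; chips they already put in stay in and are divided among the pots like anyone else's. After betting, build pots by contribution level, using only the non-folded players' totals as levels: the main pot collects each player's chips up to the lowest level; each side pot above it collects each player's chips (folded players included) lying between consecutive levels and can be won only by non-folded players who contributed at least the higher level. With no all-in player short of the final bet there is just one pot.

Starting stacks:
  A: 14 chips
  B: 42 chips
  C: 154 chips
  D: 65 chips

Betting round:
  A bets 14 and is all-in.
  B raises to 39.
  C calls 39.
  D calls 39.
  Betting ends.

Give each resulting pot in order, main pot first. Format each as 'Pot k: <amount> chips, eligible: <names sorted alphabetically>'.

Contributions: A=14, B=39, C=39, D=39
Pot levels (distinct totals of non-folded players): 14, 39
Layer 1-14: 14 each from A, B, C, D = 14*4 = 56 chips; eligible A, B, C, D
Layer 15-39: 25 each from B, C, D = 25*3 = 75 chips; eligible B, C, D

Pot 1: 56 chips, eligible: A, B, C, D
Pot 2: 75 chips, eligible: B, C, D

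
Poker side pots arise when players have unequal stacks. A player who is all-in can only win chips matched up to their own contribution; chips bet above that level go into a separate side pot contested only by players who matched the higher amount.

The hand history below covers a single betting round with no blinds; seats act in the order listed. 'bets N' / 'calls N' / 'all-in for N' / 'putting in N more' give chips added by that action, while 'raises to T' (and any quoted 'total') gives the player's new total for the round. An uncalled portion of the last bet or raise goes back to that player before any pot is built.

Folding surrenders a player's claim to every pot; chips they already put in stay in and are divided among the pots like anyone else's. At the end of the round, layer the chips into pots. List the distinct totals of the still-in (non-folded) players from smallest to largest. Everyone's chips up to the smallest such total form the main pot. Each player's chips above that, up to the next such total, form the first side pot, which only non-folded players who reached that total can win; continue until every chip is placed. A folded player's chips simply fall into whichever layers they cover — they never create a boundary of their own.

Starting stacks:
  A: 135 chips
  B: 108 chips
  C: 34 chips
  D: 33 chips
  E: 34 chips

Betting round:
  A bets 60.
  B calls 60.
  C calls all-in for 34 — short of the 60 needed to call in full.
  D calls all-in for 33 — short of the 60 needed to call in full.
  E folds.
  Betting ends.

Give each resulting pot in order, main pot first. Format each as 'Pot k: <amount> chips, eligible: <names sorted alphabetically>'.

Pot 1: 132 chips, eligible: A, B, C, D
Pot 2: 3 chips, eligible: A, B, C
Pot 3: 52 chips, eligible: A, B

Derivation:
Contributions: A=60, B=60, C=34, D=33
Folded: E
Pot levels (distinct totals of non-folded players): 33, 34, 60
Layer 1-33: 33 each from A, B, C, D = 33*4 = 132 chips; eligible A, B, C, D
Layer 34-34: 1 each from A, B, C = 1*3 = 3 chips; eligible A, B, C
Layer 35-60: 26 each from A, B = 26*2 = 52 chips; eligible A, B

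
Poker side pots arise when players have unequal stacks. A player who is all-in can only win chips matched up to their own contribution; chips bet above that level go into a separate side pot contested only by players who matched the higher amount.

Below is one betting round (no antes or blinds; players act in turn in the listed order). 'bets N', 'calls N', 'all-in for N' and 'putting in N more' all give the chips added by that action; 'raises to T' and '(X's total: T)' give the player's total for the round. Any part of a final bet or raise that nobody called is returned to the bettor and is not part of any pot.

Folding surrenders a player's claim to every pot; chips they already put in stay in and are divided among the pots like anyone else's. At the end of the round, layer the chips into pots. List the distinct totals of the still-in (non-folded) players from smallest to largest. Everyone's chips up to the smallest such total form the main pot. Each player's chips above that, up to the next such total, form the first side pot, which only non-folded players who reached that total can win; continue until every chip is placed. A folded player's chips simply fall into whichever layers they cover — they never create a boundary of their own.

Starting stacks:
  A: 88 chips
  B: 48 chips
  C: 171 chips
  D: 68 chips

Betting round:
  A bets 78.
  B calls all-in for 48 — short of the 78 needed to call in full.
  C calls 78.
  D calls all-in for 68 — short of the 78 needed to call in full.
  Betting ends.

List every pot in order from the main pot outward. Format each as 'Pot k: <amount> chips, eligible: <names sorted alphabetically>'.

Pot 1: 192 chips, eligible: A, B, C, D
Pot 2: 60 chips, eligible: A, C, D
Pot 3: 20 chips, eligible: A, C

Derivation:
Contributions: A=78, B=48, C=78, D=68
Pot levels (distinct totals of non-folded players): 48, 68, 78
Layer 1-48: 48 each from A, B, C, D = 48*4 = 192 chips; eligible A, B, C, D
Layer 49-68: 20 each from A, C, D = 20*3 = 60 chips; eligible A, C, D
Layer 69-78: 10 each from A, C = 10*2 = 20 chips; eligible A, C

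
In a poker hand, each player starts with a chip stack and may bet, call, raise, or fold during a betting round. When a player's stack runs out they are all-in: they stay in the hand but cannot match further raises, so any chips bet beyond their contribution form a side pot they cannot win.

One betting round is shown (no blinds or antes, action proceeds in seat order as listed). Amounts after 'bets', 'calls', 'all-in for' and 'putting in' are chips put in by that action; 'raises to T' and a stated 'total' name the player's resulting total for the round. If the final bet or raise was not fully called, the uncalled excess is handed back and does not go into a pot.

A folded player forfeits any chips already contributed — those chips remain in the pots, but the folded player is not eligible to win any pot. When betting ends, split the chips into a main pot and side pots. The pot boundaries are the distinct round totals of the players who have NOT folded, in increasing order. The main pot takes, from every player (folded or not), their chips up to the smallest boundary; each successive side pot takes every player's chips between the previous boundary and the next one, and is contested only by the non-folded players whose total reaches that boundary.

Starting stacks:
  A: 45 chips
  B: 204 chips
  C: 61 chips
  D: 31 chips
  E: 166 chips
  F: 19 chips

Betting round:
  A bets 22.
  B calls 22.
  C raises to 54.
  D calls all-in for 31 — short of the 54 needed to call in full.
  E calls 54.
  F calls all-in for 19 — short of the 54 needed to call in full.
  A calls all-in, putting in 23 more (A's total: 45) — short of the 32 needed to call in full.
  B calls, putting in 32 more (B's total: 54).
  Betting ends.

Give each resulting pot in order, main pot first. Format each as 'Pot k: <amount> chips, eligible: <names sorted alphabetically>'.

Pot 1: 114 chips, eligible: A, B, C, D, E, F
Pot 2: 60 chips, eligible: A, B, C, D, E
Pot 3: 56 chips, eligible: A, B, C, E
Pot 4: 27 chips, eligible: B, C, E

Derivation:
Contributions: A=45, B=54, C=54, D=31, E=54, F=19
Pot levels (distinct totals of non-folded players): 19, 31, 45, 54
Layer 1-19: 19 each from A, B, C, D, E, F = 19*6 = 114 chips; eligible A, B, C, D, E, F
Layer 20-31: 12 each from A, B, C, D, E = 12*5 = 60 chips; eligible A, B, C, D, E
Layer 32-45: 14 each from A, B, C, E = 14*4 = 56 chips; eligible A, B, C, E
Layer 46-54: 9 each from B, C, E = 9*3 = 27 chips; eligible B, C, E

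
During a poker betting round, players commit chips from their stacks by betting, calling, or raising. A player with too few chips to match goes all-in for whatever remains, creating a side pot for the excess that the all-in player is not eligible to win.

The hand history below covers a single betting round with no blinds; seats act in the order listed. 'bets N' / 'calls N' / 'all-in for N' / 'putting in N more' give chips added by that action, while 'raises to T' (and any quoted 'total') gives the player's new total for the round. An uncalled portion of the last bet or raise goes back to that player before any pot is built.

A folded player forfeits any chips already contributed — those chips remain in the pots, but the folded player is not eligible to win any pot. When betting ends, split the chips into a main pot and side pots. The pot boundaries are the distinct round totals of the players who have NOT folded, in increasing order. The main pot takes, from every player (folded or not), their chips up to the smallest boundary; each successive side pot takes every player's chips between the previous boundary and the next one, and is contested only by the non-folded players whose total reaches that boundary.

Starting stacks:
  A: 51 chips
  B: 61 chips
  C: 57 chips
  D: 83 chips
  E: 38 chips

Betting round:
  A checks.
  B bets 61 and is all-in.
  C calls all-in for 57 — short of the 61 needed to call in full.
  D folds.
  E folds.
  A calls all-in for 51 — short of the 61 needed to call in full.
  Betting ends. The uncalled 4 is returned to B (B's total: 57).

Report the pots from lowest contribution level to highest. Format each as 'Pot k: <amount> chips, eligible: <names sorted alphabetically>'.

Contributions (after 4 returned to B): A=51, B=57, C=57
Folded: D, E
Pot levels (distinct totals of non-folded players): 51, 57
Layer 1-51: 51 each from A, B, C = 51*3 = 153 chips; eligible A, B, C
Layer 52-57: 6 each from B, C = 6*2 = 12 chips; eligible B, C

Pot 1: 153 chips, eligible: A, B, C
Pot 2: 12 chips, eligible: B, C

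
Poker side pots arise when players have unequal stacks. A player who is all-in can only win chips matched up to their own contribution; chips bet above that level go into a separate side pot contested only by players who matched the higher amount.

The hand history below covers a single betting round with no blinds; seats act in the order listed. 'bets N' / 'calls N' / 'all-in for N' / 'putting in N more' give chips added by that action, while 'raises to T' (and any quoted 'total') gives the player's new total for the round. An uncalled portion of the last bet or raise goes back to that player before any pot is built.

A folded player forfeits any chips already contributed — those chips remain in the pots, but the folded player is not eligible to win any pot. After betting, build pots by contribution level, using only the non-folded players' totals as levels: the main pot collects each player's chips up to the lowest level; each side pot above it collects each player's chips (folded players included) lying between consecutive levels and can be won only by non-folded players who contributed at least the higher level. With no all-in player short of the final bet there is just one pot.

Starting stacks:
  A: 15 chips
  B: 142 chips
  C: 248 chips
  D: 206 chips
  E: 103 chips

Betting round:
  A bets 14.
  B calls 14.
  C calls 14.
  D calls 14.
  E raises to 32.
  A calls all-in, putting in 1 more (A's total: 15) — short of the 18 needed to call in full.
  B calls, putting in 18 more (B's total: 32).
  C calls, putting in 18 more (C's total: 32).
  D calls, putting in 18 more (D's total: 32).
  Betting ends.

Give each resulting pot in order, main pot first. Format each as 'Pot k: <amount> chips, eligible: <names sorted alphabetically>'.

Contributions: A=15, B=32, C=32, D=32, E=32
Pot levels (distinct totals of non-folded players): 15, 32
Layer 1-15: 15 each from A, B, C, D, E = 15*5 = 75 chips; eligible A, B, C, D, E
Layer 16-32: 17 each from B, C, D, E = 17*4 = 68 chips; eligible B, C, D, E

Pot 1: 75 chips, eligible: A, B, C, D, E
Pot 2: 68 chips, eligible: B, C, D, E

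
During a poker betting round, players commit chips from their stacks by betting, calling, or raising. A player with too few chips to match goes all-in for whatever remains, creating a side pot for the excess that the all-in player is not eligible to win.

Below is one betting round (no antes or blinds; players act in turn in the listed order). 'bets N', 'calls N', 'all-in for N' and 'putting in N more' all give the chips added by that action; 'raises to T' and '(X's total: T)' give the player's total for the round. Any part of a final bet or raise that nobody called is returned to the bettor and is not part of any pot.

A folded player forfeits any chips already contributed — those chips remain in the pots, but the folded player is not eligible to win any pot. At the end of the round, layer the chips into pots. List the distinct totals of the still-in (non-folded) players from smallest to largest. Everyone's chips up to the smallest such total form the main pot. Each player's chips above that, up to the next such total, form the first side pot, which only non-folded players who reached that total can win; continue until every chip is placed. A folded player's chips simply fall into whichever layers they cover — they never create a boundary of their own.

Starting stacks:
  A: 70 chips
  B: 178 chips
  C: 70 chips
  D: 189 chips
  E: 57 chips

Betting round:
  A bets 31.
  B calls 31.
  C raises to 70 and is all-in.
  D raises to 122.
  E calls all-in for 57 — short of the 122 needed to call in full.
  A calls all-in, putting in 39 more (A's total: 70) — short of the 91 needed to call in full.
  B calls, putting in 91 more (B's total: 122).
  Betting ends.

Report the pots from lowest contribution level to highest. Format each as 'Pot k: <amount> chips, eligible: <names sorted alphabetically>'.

Contributions: A=70, B=122, C=70, D=122, E=57
Pot levels (distinct totals of non-folded players): 57, 70, 122
Layer 1-57: 57 each from A, B, C, D, E = 57*5 = 285 chips; eligible A, B, C, D, E
Layer 58-70: 13 each from A, B, C, D = 13*4 = 52 chips; eligible A, B, C, D
Layer 71-122: 52 each from B, D = 52*2 = 104 chips; eligible B, D

Pot 1: 285 chips, eligible: A, B, C, D, E
Pot 2: 52 chips, eligible: A, B, C, D
Pot 3: 104 chips, eligible: B, D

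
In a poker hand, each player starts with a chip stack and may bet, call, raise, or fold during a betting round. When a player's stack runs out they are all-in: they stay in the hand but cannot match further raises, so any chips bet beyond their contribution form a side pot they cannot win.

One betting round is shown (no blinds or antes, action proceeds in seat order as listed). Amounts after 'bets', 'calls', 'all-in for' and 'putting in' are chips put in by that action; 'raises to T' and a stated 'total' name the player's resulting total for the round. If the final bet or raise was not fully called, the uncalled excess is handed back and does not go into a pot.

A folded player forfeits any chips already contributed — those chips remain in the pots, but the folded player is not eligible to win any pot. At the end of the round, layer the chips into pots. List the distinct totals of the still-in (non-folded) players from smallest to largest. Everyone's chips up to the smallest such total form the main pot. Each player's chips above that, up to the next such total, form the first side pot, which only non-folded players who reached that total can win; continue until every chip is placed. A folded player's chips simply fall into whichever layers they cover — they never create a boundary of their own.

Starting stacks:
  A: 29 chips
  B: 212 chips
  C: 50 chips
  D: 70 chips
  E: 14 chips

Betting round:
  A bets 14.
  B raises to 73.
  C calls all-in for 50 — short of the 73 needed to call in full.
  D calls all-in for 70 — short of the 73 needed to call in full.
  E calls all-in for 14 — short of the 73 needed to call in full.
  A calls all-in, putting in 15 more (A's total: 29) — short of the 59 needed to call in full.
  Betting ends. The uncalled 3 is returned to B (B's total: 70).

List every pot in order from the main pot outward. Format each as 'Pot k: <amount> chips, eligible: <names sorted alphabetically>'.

Contributions (after 3 returned to B): A=29, B=70, C=50, D=70, E=14
Pot levels (distinct totals of non-folded players): 14, 29, 50, 70
Layer 1-14: 14 each from A, B, C, D, E = 14*5 = 70 chips; eligible A, B, C, D, E
Layer 15-29: 15 each from A, B, C, D = 15*4 = 60 chips; eligible A, B, C, D
Layer 30-50: 21 each from B, C, D = 21*3 = 63 chips; eligible B, C, D
Layer 51-70: 20 each from B, D = 20*2 = 40 chips; eligible B, D

Pot 1: 70 chips, eligible: A, B, C, D, E
Pot 2: 60 chips, eligible: A, B, C, D
Pot 3: 63 chips, eligible: B, C, D
Pot 4: 40 chips, eligible: B, D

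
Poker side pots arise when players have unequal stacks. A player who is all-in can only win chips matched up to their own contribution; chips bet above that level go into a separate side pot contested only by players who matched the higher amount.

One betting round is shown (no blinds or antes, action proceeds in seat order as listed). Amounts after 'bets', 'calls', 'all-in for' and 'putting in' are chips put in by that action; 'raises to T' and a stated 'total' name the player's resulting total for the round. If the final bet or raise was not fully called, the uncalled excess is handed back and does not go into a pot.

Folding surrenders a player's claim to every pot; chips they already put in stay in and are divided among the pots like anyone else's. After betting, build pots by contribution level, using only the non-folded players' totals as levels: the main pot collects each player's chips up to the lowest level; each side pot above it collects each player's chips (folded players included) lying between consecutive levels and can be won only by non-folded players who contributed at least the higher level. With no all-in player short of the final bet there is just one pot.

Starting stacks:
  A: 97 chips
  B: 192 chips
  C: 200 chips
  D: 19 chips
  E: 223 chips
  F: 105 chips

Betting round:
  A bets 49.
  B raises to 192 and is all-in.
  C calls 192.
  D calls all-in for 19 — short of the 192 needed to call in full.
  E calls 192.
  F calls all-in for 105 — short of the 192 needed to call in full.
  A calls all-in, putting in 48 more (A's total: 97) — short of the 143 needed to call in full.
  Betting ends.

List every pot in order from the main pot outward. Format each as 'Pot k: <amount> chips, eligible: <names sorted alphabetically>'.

Pot 1: 114 chips, eligible: A, B, C, D, E, F
Pot 2: 390 chips, eligible: A, B, C, E, F
Pot 3: 32 chips, eligible: B, C, E, F
Pot 4: 261 chips, eligible: B, C, E

Derivation:
Contributions: A=97, B=192, C=192, D=19, E=192, F=105
Pot levels (distinct totals of non-folded players): 19, 97, 105, 192
Layer 1-19: 19 each from A, B, C, D, E, F = 19*6 = 114 chips; eligible A, B, C, D, E, F
Layer 20-97: 78 each from A, B, C, E, F = 78*5 = 390 chips; eligible A, B, C, E, F
Layer 98-105: 8 each from B, C, E, F = 8*4 = 32 chips; eligible B, C, E, F
Layer 106-192: 87 each from B, C, E = 87*3 = 261 chips; eligible B, C, E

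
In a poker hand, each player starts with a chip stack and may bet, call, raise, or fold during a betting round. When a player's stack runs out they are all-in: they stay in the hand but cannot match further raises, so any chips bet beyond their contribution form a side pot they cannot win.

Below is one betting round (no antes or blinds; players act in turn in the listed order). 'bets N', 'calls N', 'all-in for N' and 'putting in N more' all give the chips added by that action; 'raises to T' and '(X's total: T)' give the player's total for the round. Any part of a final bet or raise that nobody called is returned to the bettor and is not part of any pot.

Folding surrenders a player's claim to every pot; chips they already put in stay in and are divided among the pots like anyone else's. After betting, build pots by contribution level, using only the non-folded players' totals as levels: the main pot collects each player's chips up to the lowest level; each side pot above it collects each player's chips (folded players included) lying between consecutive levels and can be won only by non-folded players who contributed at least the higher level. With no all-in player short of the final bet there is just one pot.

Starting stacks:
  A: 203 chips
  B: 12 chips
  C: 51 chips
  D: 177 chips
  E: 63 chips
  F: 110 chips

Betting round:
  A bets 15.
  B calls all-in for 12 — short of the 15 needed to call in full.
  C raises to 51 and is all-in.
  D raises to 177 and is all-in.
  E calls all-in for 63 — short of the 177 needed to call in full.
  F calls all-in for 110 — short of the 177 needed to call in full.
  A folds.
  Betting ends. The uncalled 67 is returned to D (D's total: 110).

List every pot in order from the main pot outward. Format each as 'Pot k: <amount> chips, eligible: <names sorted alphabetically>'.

Contributions (after 67 returned to D): A=15, B=12, C=51, D=110, E=63, F=110
Folded: A
Pot levels (distinct totals of non-folded players): 12, 51, 63, 110
Layer 1-12: 12 each from A, B, C, D, E, F = 12*6 = 72 chips; eligible B, C, D, E, F
Layer 13-51: A 3 + C 39 + D 39 + E 39 + F 39 = 159 chips; eligible C, D, E, F
Layer 52-63: 12 each from D, E, F = 12*3 = 36 chips; eligible D, E, F
Layer 64-110: 47 each from D, F = 47*2 = 94 chips; eligible D, F

Pot 1: 72 chips, eligible: B, C, D, E, F
Pot 2: 159 chips, eligible: C, D, E, F
Pot 3: 36 chips, eligible: D, E, F
Pot 4: 94 chips, eligible: D, F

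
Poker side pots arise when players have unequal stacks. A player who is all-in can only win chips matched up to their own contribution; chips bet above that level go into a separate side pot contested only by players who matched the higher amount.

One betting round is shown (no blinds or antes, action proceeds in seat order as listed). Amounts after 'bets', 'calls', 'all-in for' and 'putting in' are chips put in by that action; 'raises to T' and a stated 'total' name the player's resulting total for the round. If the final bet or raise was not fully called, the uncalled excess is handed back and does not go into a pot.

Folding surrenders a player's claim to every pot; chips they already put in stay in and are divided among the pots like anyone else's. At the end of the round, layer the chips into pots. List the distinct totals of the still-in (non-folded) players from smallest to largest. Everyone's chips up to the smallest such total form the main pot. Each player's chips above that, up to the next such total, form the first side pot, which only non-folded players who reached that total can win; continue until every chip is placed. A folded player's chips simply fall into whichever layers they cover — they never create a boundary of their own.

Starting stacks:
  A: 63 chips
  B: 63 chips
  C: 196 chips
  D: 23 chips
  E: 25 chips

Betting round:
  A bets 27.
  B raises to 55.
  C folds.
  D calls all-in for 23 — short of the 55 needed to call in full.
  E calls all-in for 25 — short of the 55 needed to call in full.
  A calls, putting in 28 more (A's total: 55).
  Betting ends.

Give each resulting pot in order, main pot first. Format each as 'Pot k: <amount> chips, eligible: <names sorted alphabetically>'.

Contributions: A=55, B=55, D=23, E=25
Folded: C
Pot levels (distinct totals of non-folded players): 23, 25, 55
Layer 1-23: 23 each from A, B, D, E = 23*4 = 92 chips; eligible A, B, D, E
Layer 24-25: 2 each from A, B, E = 2*3 = 6 chips; eligible A, B, E
Layer 26-55: 30 each from A, B = 30*2 = 60 chips; eligible A, B

Pot 1: 92 chips, eligible: A, B, D, E
Pot 2: 6 chips, eligible: A, B, E
Pot 3: 60 chips, eligible: A, B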